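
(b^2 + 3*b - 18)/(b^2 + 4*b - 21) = (b + 6)/(b + 7)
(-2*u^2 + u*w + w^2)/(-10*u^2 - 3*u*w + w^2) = (u - w)/(5*u - w)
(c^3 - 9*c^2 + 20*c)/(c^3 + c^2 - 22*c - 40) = c*(c - 4)/(c^2 + 6*c + 8)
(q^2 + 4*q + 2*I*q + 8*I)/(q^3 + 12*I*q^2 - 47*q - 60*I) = (q^2 + 2*q*(2 + I) + 8*I)/(q^3 + 12*I*q^2 - 47*q - 60*I)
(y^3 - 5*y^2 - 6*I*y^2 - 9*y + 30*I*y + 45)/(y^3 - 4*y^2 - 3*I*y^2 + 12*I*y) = (y^2 - y*(5 + 3*I) + 15*I)/(y*(y - 4))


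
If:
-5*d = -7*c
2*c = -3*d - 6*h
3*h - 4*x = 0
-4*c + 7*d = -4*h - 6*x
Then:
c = 0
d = 0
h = 0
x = 0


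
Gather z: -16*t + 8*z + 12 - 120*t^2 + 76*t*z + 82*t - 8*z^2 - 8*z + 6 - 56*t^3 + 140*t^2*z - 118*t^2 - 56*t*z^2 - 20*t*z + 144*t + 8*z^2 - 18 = -56*t^3 - 238*t^2 - 56*t*z^2 + 210*t + z*(140*t^2 + 56*t)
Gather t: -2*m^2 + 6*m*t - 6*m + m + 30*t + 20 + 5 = -2*m^2 - 5*m + t*(6*m + 30) + 25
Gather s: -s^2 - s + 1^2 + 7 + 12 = -s^2 - s + 20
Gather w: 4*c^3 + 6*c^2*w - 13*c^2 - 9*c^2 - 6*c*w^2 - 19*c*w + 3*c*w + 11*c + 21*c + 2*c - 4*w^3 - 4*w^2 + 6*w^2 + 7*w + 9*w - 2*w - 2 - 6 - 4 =4*c^3 - 22*c^2 + 34*c - 4*w^3 + w^2*(2 - 6*c) + w*(6*c^2 - 16*c + 14) - 12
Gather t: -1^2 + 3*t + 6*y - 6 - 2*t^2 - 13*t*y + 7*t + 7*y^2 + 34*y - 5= -2*t^2 + t*(10 - 13*y) + 7*y^2 + 40*y - 12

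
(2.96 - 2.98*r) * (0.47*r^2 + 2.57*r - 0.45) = -1.4006*r^3 - 6.2674*r^2 + 8.9482*r - 1.332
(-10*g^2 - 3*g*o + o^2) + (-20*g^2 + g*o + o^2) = -30*g^2 - 2*g*o + 2*o^2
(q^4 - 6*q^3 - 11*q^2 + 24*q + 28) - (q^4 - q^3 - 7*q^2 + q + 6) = -5*q^3 - 4*q^2 + 23*q + 22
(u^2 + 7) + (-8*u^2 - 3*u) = -7*u^2 - 3*u + 7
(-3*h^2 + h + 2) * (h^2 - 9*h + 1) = -3*h^4 + 28*h^3 - 10*h^2 - 17*h + 2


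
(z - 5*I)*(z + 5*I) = z^2 + 25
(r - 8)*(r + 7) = r^2 - r - 56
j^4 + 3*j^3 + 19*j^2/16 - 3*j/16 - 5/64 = (j - 1/4)*(j + 1/4)*(j + 1/2)*(j + 5/2)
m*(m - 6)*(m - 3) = m^3 - 9*m^2 + 18*m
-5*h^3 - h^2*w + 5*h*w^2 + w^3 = (-h + w)*(h + w)*(5*h + w)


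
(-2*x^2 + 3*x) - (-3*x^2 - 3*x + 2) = x^2 + 6*x - 2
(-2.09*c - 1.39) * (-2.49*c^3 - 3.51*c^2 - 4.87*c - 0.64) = 5.2041*c^4 + 10.797*c^3 + 15.0572*c^2 + 8.1069*c + 0.8896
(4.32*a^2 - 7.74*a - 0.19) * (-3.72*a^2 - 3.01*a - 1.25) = -16.0704*a^4 + 15.7896*a^3 + 18.6042*a^2 + 10.2469*a + 0.2375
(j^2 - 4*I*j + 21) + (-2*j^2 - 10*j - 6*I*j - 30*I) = -j^2 - 10*j - 10*I*j + 21 - 30*I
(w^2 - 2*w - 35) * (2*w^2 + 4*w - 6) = 2*w^4 - 84*w^2 - 128*w + 210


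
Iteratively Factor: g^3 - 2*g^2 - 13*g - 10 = (g + 1)*(g^2 - 3*g - 10) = (g - 5)*(g + 1)*(g + 2)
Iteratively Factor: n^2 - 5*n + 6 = (n - 3)*(n - 2)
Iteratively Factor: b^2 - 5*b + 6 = (b - 2)*(b - 3)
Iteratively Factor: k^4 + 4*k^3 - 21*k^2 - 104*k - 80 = (k - 5)*(k^3 + 9*k^2 + 24*k + 16) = (k - 5)*(k + 4)*(k^2 + 5*k + 4) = (k - 5)*(k + 1)*(k + 4)*(k + 4)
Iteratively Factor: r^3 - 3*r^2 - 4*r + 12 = (r - 3)*(r^2 - 4) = (r - 3)*(r + 2)*(r - 2)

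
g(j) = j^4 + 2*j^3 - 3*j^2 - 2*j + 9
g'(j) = 4*j^3 + 6*j^2 - 6*j - 2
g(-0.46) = 9.14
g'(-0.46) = 1.64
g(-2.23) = 1.09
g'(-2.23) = -3.14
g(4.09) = 367.30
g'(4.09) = 347.50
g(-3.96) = 91.59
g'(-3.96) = -132.55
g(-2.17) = 0.95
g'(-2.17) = -1.60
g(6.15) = 1778.99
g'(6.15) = 1118.47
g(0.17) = 8.58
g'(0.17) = -2.83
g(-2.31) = 1.43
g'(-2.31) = -5.43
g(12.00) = 23745.00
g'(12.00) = 7702.00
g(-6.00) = 777.00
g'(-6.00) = -614.00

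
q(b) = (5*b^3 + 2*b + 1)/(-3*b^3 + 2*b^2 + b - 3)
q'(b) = (15*b^2 + 2)/(-3*b^3 + 2*b^2 + b - 3) + (9*b^2 - 4*b - 1)*(5*b^3 + 2*b + 1)/(-3*b^3 + 2*b^2 + b - 3)^2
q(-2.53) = -1.52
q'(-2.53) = -0.06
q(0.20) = -0.52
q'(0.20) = -1.22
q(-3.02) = -1.51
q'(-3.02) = -0.01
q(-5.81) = -1.53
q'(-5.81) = 0.01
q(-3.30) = -1.50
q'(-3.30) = -0.00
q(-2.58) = -1.52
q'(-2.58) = -0.06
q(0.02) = -0.35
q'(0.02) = -0.80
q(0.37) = -0.79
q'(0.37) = -2.01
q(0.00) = -0.33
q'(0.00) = -0.78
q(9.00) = -1.81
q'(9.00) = 0.02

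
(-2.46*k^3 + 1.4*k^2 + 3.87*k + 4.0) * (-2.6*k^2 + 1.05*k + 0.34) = 6.396*k^5 - 6.223*k^4 - 9.4284*k^3 - 5.8605*k^2 + 5.5158*k + 1.36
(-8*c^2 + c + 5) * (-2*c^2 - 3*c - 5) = 16*c^4 + 22*c^3 + 27*c^2 - 20*c - 25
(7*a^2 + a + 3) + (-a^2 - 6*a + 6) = 6*a^2 - 5*a + 9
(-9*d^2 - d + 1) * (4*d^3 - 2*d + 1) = -36*d^5 - 4*d^4 + 22*d^3 - 7*d^2 - 3*d + 1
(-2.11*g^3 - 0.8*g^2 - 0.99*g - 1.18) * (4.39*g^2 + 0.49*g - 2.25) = -9.2629*g^5 - 4.5459*g^4 + 0.00939999999999941*g^3 - 3.8653*g^2 + 1.6493*g + 2.655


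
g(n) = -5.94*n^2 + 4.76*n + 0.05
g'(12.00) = -137.80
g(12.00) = -798.19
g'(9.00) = -102.16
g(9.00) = -438.25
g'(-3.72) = 48.95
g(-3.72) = -99.86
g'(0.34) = 0.72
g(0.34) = 0.98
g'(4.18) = -44.90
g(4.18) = -83.84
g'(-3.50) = 46.34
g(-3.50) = -89.38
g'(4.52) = -48.94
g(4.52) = -99.79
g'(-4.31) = 55.96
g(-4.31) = -130.81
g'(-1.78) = 25.91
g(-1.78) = -27.24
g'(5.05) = -55.23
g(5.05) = -127.40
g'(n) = 4.76 - 11.88*n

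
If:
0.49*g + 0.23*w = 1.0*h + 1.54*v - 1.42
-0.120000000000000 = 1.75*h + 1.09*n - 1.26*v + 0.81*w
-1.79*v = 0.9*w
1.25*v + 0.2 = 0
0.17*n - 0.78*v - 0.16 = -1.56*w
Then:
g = -0.78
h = 1.36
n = -2.71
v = -0.16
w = 0.32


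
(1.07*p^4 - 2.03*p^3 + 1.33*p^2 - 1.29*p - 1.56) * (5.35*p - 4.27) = 5.7245*p^5 - 15.4294*p^4 + 15.7836*p^3 - 12.5806*p^2 - 2.8377*p + 6.6612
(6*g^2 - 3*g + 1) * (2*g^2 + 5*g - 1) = 12*g^4 + 24*g^3 - 19*g^2 + 8*g - 1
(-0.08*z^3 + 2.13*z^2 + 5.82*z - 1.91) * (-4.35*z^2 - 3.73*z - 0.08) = 0.348*z^5 - 8.9671*z^4 - 33.2555*z^3 - 13.5705*z^2 + 6.6587*z + 0.1528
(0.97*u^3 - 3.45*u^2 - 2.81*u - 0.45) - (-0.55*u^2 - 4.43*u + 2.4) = 0.97*u^3 - 2.9*u^2 + 1.62*u - 2.85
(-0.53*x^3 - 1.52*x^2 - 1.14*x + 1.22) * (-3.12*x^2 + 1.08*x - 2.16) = 1.6536*x^5 + 4.17*x^4 + 3.06*x^3 - 1.7544*x^2 + 3.78*x - 2.6352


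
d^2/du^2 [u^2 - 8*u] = 2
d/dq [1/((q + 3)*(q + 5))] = 2*(-q - 4)/(q^4 + 16*q^3 + 94*q^2 + 240*q + 225)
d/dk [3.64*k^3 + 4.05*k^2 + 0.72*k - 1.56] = 10.92*k^2 + 8.1*k + 0.72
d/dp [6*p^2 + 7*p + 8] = 12*p + 7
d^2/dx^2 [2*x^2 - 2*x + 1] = 4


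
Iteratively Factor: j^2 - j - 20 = (j + 4)*(j - 5)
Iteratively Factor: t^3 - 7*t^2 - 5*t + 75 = (t - 5)*(t^2 - 2*t - 15) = (t - 5)*(t + 3)*(t - 5)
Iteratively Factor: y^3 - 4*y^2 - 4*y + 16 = (y - 4)*(y^2 - 4) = (y - 4)*(y + 2)*(y - 2)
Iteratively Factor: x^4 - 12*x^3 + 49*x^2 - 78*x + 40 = (x - 5)*(x^3 - 7*x^2 + 14*x - 8) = (x - 5)*(x - 1)*(x^2 - 6*x + 8) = (x - 5)*(x - 4)*(x - 1)*(x - 2)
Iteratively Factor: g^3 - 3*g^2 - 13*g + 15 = (g - 5)*(g^2 + 2*g - 3) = (g - 5)*(g - 1)*(g + 3)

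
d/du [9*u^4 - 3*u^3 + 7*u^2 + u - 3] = 36*u^3 - 9*u^2 + 14*u + 1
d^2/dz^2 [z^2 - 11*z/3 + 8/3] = 2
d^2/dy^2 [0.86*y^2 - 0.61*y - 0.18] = 1.72000000000000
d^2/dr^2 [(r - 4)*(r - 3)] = 2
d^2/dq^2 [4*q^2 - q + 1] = 8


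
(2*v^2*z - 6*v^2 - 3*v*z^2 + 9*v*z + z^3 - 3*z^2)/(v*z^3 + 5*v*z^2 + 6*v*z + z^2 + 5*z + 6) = (2*v^2*z - 6*v^2 - 3*v*z^2 + 9*v*z + z^3 - 3*z^2)/(v*z^3 + 5*v*z^2 + 6*v*z + z^2 + 5*z + 6)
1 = 1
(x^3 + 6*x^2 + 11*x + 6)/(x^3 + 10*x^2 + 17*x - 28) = (x^3 + 6*x^2 + 11*x + 6)/(x^3 + 10*x^2 + 17*x - 28)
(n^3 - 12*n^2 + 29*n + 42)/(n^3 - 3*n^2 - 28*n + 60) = (n^2 - 6*n - 7)/(n^2 + 3*n - 10)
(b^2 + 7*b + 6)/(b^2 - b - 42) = (b + 1)/(b - 7)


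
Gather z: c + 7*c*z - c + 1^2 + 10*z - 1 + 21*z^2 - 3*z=21*z^2 + z*(7*c + 7)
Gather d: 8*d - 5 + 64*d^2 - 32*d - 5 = 64*d^2 - 24*d - 10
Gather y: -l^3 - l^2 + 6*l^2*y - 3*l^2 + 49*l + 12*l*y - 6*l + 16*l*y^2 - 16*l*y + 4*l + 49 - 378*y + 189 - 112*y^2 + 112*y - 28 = -l^3 - 4*l^2 + 47*l + y^2*(16*l - 112) + y*(6*l^2 - 4*l - 266) + 210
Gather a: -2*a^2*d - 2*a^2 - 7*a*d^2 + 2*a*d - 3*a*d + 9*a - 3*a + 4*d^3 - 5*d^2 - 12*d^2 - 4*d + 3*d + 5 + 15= a^2*(-2*d - 2) + a*(-7*d^2 - d + 6) + 4*d^3 - 17*d^2 - d + 20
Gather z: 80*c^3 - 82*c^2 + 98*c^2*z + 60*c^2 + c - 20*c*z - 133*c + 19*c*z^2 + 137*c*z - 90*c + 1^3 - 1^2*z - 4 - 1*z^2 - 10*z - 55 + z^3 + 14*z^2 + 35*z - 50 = 80*c^3 - 22*c^2 - 222*c + z^3 + z^2*(19*c + 13) + z*(98*c^2 + 117*c + 24) - 108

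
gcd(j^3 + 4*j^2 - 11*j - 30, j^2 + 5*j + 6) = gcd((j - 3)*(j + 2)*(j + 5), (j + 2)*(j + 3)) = j + 2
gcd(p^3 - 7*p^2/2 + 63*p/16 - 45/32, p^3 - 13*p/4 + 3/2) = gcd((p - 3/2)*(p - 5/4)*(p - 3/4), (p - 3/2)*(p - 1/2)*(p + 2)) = p - 3/2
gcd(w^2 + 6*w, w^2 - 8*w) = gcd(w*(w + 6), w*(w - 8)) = w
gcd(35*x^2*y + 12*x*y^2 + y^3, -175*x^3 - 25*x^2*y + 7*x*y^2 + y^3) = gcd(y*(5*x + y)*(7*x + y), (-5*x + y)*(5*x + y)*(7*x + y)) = 35*x^2 + 12*x*y + y^2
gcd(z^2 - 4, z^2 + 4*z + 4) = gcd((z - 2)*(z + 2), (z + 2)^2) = z + 2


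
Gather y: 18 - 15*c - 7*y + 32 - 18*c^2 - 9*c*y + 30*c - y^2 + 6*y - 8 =-18*c^2 + 15*c - y^2 + y*(-9*c - 1) + 42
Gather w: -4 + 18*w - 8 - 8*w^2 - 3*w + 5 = -8*w^2 + 15*w - 7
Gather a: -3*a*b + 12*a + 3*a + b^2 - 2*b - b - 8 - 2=a*(15 - 3*b) + b^2 - 3*b - 10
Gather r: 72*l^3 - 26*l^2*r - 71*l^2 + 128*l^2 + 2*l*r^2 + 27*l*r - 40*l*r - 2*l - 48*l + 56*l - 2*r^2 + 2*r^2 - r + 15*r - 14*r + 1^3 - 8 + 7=72*l^3 + 57*l^2 + 2*l*r^2 + 6*l + r*(-26*l^2 - 13*l)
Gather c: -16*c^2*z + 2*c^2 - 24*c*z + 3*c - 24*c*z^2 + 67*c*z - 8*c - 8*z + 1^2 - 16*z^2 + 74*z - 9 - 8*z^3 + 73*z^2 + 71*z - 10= c^2*(2 - 16*z) + c*(-24*z^2 + 43*z - 5) - 8*z^3 + 57*z^2 + 137*z - 18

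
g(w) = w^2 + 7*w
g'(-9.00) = -11.00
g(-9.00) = 18.00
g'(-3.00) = 1.00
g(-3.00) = -12.00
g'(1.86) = 10.72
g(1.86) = 16.48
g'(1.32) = 9.64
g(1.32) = 10.98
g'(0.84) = 8.68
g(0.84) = 6.59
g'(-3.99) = -0.98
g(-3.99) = -12.01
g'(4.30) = 15.60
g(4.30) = 48.59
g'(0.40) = 7.80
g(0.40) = 2.96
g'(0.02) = 7.04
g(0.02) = 0.14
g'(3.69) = 14.38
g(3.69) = 39.45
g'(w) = 2*w + 7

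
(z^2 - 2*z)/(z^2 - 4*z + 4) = z/(z - 2)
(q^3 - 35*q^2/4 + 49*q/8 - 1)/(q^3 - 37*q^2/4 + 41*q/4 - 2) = (q - 1/2)/(q - 1)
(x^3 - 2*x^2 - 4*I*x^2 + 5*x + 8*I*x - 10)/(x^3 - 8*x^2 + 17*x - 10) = (x^2 - 4*I*x + 5)/(x^2 - 6*x + 5)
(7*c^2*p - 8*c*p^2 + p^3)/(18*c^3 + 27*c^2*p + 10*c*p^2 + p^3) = p*(7*c^2 - 8*c*p + p^2)/(18*c^3 + 27*c^2*p + 10*c*p^2 + p^3)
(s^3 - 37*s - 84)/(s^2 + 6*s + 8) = (s^2 - 4*s - 21)/(s + 2)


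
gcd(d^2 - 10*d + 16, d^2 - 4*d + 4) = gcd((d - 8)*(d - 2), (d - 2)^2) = d - 2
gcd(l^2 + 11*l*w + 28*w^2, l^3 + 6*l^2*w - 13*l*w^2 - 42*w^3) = l + 7*w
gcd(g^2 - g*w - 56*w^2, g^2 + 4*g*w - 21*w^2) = g + 7*w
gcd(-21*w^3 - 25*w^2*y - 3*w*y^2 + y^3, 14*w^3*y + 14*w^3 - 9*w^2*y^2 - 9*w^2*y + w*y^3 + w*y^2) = -7*w + y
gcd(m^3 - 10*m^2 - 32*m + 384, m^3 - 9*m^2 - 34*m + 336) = m^2 - 2*m - 48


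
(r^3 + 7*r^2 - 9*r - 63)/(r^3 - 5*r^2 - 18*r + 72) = (r^2 + 10*r + 21)/(r^2 - 2*r - 24)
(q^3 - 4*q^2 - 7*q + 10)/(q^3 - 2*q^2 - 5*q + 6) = (q - 5)/(q - 3)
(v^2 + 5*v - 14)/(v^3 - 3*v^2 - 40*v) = (-v^2 - 5*v + 14)/(v*(-v^2 + 3*v + 40))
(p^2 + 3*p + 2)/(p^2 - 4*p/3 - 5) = 3*(p^2 + 3*p + 2)/(3*p^2 - 4*p - 15)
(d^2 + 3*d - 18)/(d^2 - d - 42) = (d - 3)/(d - 7)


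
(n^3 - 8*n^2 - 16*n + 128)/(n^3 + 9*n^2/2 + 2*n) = 2*(n^2 - 12*n + 32)/(n*(2*n + 1))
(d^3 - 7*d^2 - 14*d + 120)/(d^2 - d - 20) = d - 6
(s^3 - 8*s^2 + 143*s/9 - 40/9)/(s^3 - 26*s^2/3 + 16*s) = (3*s^2 - 16*s + 5)/(3*s*(s - 6))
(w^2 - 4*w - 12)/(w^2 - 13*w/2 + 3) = 2*(w + 2)/(2*w - 1)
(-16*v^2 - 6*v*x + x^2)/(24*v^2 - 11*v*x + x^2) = (2*v + x)/(-3*v + x)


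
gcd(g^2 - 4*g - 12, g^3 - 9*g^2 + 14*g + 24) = g - 6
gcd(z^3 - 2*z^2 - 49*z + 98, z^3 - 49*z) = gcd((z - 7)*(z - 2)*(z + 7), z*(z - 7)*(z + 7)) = z^2 - 49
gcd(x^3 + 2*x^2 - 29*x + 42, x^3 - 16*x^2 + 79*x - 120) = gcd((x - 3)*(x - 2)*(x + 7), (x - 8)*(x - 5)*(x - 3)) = x - 3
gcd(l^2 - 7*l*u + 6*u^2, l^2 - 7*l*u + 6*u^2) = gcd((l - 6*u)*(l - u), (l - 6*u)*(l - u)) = l^2 - 7*l*u + 6*u^2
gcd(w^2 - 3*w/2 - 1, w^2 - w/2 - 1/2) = w + 1/2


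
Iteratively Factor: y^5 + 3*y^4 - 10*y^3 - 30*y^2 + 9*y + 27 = (y - 1)*(y^4 + 4*y^3 - 6*y^2 - 36*y - 27) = (y - 1)*(y + 3)*(y^3 + y^2 - 9*y - 9) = (y - 3)*(y - 1)*(y + 3)*(y^2 + 4*y + 3) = (y - 3)*(y - 1)*(y + 3)^2*(y + 1)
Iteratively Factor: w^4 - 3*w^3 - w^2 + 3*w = (w + 1)*(w^3 - 4*w^2 + 3*w) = (w - 3)*(w + 1)*(w^2 - w) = w*(w - 3)*(w + 1)*(w - 1)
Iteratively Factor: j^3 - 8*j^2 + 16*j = (j)*(j^2 - 8*j + 16) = j*(j - 4)*(j - 4)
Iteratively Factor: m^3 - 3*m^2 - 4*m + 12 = (m - 3)*(m^2 - 4) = (m - 3)*(m - 2)*(m + 2)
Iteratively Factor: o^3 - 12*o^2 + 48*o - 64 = (o - 4)*(o^2 - 8*o + 16) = (o - 4)^2*(o - 4)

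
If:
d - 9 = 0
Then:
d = 9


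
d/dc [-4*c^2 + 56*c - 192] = 56 - 8*c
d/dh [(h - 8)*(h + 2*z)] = 2*h + 2*z - 8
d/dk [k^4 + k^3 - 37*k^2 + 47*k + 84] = 4*k^3 + 3*k^2 - 74*k + 47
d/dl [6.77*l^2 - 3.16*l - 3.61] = 13.54*l - 3.16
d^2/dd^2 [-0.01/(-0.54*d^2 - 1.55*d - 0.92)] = (-0.005832*d^2 - 0.01674*d + 0.01*(1.08*d + 1.55)*(2.16*d + 3.1) - 0.009936)/(0.54*d^2 + 1.55*d + 0.92)^3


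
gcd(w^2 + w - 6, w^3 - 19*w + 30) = w - 2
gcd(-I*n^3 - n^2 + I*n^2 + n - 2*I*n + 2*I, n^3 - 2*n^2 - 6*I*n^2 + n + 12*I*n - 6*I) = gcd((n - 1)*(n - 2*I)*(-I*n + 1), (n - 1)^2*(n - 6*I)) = n - 1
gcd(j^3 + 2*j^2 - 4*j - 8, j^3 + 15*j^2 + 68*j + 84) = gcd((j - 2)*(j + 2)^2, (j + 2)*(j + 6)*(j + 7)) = j + 2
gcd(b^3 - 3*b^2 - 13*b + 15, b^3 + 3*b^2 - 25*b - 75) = b^2 - 2*b - 15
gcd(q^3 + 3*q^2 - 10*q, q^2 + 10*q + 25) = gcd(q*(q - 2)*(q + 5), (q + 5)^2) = q + 5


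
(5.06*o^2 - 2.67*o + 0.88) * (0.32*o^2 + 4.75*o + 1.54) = 1.6192*o^4 + 23.1806*o^3 - 4.6085*o^2 + 0.0682*o + 1.3552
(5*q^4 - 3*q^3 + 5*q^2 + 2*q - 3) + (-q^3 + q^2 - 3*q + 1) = 5*q^4 - 4*q^3 + 6*q^2 - q - 2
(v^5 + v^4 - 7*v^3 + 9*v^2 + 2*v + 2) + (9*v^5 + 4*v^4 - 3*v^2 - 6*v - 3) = 10*v^5 + 5*v^4 - 7*v^3 + 6*v^2 - 4*v - 1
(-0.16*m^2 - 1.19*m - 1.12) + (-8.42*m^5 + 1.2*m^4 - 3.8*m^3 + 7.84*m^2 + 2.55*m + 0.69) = -8.42*m^5 + 1.2*m^4 - 3.8*m^3 + 7.68*m^2 + 1.36*m - 0.43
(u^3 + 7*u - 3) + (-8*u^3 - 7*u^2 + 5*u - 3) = -7*u^3 - 7*u^2 + 12*u - 6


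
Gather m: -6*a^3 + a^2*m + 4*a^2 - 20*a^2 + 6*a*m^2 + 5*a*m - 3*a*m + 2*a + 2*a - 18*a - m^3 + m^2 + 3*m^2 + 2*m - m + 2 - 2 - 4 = -6*a^3 - 16*a^2 - 14*a - m^3 + m^2*(6*a + 4) + m*(a^2 + 2*a + 1) - 4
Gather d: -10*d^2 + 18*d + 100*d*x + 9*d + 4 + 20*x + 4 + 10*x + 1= -10*d^2 + d*(100*x + 27) + 30*x + 9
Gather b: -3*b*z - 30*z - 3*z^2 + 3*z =-3*b*z - 3*z^2 - 27*z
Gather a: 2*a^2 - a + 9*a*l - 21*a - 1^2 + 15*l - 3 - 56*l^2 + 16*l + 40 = 2*a^2 + a*(9*l - 22) - 56*l^2 + 31*l + 36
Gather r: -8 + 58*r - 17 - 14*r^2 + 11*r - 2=-14*r^2 + 69*r - 27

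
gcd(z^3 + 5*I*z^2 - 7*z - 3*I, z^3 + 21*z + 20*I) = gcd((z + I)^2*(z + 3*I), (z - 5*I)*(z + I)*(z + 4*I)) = z + I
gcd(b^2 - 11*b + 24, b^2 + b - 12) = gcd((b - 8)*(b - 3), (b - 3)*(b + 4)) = b - 3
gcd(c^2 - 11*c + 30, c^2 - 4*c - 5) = c - 5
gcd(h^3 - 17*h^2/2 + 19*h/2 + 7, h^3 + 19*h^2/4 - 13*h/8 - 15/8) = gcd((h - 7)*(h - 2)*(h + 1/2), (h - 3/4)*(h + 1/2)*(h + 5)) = h + 1/2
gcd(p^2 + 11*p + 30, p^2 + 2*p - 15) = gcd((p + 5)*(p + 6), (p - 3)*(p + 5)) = p + 5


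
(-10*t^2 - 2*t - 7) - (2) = -10*t^2 - 2*t - 9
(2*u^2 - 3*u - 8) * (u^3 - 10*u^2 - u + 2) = 2*u^5 - 23*u^4 + 20*u^3 + 87*u^2 + 2*u - 16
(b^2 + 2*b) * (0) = 0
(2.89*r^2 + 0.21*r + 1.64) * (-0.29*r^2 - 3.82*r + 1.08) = -0.8381*r^4 - 11.1007*r^3 + 1.8434*r^2 - 6.038*r + 1.7712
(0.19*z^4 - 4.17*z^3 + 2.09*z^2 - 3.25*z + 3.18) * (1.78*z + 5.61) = 0.3382*z^5 - 6.3567*z^4 - 19.6735*z^3 + 5.9399*z^2 - 12.5721*z + 17.8398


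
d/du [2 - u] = -1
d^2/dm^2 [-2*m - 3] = 0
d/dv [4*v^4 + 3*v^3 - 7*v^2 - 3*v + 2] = 16*v^3 + 9*v^2 - 14*v - 3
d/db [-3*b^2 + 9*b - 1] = 9 - 6*b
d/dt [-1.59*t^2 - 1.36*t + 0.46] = -3.18*t - 1.36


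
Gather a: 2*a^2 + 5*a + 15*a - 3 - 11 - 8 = 2*a^2 + 20*a - 22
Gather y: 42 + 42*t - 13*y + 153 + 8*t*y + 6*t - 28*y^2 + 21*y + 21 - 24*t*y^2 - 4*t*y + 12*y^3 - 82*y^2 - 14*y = 48*t + 12*y^3 + y^2*(-24*t - 110) + y*(4*t - 6) + 216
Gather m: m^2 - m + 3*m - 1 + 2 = m^2 + 2*m + 1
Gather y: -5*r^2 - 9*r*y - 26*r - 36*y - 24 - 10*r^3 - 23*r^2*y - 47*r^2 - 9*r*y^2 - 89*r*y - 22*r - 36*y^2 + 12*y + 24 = -10*r^3 - 52*r^2 - 48*r + y^2*(-9*r - 36) + y*(-23*r^2 - 98*r - 24)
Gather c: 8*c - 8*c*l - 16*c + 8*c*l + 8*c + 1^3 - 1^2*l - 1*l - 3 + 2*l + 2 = 0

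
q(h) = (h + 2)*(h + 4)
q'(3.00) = 12.00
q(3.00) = 35.00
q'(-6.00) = -6.00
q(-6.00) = 8.00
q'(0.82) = 7.64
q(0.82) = 13.59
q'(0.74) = 7.48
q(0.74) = 12.99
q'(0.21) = 6.42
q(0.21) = 9.30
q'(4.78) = 15.56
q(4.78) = 59.53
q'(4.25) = 14.50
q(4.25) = 51.56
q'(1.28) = 8.56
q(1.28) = 17.32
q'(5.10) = 16.20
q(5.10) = 64.61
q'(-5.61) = -5.22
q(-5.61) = 5.81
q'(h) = 2*h + 6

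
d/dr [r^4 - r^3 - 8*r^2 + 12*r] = 4*r^3 - 3*r^2 - 16*r + 12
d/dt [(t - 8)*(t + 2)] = 2*t - 6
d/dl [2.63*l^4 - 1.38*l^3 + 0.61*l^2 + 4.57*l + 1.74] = 10.52*l^3 - 4.14*l^2 + 1.22*l + 4.57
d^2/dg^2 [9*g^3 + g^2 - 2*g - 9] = 54*g + 2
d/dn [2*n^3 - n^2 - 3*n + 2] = 6*n^2 - 2*n - 3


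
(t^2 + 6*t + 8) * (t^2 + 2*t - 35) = t^4 + 8*t^3 - 15*t^2 - 194*t - 280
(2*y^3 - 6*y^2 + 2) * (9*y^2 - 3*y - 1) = 18*y^5 - 60*y^4 + 16*y^3 + 24*y^2 - 6*y - 2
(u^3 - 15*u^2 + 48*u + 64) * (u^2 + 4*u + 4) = u^5 - 11*u^4 - 8*u^3 + 196*u^2 + 448*u + 256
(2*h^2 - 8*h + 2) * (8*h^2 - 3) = 16*h^4 - 64*h^3 + 10*h^2 + 24*h - 6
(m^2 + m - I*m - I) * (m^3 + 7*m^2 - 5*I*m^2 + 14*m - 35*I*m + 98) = m^5 + 8*m^4 - 6*I*m^4 + 16*m^3 - 48*I*m^3 + 72*m^2 - 56*I*m^2 + 63*m - 112*I*m - 98*I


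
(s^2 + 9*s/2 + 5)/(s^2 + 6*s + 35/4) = 2*(s + 2)/(2*s + 7)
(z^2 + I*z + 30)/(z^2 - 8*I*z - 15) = (z + 6*I)/(z - 3*I)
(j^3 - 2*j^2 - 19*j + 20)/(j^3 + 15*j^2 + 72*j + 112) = (j^2 - 6*j + 5)/(j^2 + 11*j + 28)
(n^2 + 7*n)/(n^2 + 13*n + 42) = n/(n + 6)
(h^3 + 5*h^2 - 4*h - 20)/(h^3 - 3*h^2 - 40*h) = (h^2 - 4)/(h*(h - 8))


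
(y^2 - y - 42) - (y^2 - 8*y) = 7*y - 42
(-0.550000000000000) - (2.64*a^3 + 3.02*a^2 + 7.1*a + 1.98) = -2.64*a^3 - 3.02*a^2 - 7.1*a - 2.53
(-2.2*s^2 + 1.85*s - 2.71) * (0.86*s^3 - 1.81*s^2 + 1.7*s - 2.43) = -1.892*s^5 + 5.573*s^4 - 9.4191*s^3 + 13.3961*s^2 - 9.1025*s + 6.5853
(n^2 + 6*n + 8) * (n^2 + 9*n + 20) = n^4 + 15*n^3 + 82*n^2 + 192*n + 160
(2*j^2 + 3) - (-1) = 2*j^2 + 4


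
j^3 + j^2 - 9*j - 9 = (j - 3)*(j + 1)*(j + 3)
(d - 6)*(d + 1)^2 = d^3 - 4*d^2 - 11*d - 6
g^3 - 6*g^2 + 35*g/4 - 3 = (g - 4)*(g - 3/2)*(g - 1/2)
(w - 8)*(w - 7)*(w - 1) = w^3 - 16*w^2 + 71*w - 56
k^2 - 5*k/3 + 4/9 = (k - 4/3)*(k - 1/3)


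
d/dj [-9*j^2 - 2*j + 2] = -18*j - 2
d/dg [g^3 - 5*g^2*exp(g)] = g*(-5*g*exp(g) + 3*g - 10*exp(g))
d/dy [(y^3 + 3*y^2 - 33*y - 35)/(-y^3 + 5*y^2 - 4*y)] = 2*(4*y^4 - 37*y^3 + 24*y^2 + 175*y - 70)/(y^2*(y^4 - 10*y^3 + 33*y^2 - 40*y + 16))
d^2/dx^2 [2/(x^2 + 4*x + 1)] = 4*(-x^2 - 4*x + 4*(x + 2)^2 - 1)/(x^2 + 4*x + 1)^3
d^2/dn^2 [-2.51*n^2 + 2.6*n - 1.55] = -5.02000000000000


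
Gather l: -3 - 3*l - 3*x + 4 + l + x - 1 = -2*l - 2*x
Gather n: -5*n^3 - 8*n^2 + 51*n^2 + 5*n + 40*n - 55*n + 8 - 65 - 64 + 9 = -5*n^3 + 43*n^2 - 10*n - 112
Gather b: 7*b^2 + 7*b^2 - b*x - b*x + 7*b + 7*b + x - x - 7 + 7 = 14*b^2 + b*(14 - 2*x)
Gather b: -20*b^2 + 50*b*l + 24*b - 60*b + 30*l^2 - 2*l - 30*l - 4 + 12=-20*b^2 + b*(50*l - 36) + 30*l^2 - 32*l + 8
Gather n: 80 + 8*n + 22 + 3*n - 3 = 11*n + 99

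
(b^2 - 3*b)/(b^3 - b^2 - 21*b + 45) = b/(b^2 + 2*b - 15)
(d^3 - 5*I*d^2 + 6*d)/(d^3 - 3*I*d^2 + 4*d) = (d - 6*I)/(d - 4*I)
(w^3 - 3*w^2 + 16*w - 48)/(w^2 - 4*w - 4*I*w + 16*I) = (w^2 + w*(-3 + 4*I) - 12*I)/(w - 4)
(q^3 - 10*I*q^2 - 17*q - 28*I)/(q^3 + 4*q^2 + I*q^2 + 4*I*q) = (q^2 - 11*I*q - 28)/(q*(q + 4))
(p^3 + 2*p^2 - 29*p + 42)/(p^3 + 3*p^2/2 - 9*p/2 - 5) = 2*(p^2 + 4*p - 21)/(2*p^2 + 7*p + 5)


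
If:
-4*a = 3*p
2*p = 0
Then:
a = 0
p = 0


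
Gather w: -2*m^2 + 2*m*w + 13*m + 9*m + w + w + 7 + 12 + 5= -2*m^2 + 22*m + w*(2*m + 2) + 24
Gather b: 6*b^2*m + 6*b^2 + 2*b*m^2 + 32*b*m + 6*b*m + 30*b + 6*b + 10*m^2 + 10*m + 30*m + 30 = b^2*(6*m + 6) + b*(2*m^2 + 38*m + 36) + 10*m^2 + 40*m + 30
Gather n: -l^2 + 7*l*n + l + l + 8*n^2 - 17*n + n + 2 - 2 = -l^2 + 2*l + 8*n^2 + n*(7*l - 16)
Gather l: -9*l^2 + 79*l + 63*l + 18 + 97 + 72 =-9*l^2 + 142*l + 187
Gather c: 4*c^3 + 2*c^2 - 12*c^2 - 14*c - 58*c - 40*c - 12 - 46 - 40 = 4*c^3 - 10*c^2 - 112*c - 98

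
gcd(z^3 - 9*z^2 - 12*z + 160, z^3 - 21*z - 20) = z^2 - z - 20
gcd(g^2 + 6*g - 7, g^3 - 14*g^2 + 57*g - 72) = 1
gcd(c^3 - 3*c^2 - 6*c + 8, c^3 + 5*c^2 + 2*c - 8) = c^2 + c - 2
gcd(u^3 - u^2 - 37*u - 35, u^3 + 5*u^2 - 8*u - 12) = u + 1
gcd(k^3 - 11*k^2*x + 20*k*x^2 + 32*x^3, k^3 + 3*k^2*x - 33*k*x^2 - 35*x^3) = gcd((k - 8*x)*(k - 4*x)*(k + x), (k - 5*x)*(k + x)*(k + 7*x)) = k + x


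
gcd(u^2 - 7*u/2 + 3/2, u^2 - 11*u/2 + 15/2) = u - 3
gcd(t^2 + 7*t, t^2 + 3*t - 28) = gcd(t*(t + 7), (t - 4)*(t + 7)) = t + 7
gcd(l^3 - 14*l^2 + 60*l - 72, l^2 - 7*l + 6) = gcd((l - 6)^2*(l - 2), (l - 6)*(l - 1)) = l - 6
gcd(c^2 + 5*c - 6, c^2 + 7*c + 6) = c + 6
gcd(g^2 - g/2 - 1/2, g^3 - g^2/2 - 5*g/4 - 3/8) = g + 1/2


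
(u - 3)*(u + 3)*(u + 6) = u^3 + 6*u^2 - 9*u - 54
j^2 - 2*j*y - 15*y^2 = (j - 5*y)*(j + 3*y)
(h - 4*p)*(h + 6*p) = h^2 + 2*h*p - 24*p^2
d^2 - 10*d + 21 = (d - 7)*(d - 3)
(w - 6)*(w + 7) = w^2 + w - 42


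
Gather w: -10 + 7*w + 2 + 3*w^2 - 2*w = 3*w^2 + 5*w - 8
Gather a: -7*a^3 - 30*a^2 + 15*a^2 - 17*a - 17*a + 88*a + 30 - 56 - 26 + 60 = -7*a^3 - 15*a^2 + 54*a + 8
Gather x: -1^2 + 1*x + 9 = x + 8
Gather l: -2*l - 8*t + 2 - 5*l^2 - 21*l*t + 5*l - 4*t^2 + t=-5*l^2 + l*(3 - 21*t) - 4*t^2 - 7*t + 2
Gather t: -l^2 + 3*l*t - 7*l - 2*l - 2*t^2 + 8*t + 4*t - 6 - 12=-l^2 - 9*l - 2*t^2 + t*(3*l + 12) - 18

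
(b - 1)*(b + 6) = b^2 + 5*b - 6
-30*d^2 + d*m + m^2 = (-5*d + m)*(6*d + m)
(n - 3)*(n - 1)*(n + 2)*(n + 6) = n^4 + 4*n^3 - 17*n^2 - 24*n + 36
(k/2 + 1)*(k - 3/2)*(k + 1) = k^3/2 + 3*k^2/4 - 5*k/4 - 3/2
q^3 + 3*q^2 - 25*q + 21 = (q - 3)*(q - 1)*(q + 7)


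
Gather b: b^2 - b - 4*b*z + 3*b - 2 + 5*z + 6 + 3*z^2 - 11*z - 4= b^2 + b*(2 - 4*z) + 3*z^2 - 6*z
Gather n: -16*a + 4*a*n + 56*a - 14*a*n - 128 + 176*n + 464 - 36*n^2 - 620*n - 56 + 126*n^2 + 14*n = 40*a + 90*n^2 + n*(-10*a - 430) + 280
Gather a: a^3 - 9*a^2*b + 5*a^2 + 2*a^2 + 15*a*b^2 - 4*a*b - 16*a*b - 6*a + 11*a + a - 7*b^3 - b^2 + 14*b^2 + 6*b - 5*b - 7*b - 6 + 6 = a^3 + a^2*(7 - 9*b) + a*(15*b^2 - 20*b + 6) - 7*b^3 + 13*b^2 - 6*b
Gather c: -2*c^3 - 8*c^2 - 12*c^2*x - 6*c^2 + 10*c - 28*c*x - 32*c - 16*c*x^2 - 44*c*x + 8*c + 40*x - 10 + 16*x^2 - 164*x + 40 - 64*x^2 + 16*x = -2*c^3 + c^2*(-12*x - 14) + c*(-16*x^2 - 72*x - 14) - 48*x^2 - 108*x + 30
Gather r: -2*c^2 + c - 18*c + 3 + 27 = -2*c^2 - 17*c + 30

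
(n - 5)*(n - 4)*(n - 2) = n^3 - 11*n^2 + 38*n - 40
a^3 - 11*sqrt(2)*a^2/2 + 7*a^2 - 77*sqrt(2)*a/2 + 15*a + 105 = (a + 7)*(a - 3*sqrt(2))*(a - 5*sqrt(2)/2)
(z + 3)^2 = z^2 + 6*z + 9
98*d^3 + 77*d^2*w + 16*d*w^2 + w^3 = (2*d + w)*(7*d + w)^2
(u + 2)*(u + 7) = u^2 + 9*u + 14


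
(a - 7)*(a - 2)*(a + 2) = a^3 - 7*a^2 - 4*a + 28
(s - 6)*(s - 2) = s^2 - 8*s + 12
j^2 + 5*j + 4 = (j + 1)*(j + 4)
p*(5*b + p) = 5*b*p + p^2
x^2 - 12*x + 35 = (x - 7)*(x - 5)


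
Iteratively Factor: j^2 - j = (j)*(j - 1)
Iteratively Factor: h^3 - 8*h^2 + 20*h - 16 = (h - 2)*(h^2 - 6*h + 8) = (h - 4)*(h - 2)*(h - 2)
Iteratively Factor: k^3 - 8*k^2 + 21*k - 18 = (k - 3)*(k^2 - 5*k + 6) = (k - 3)*(k - 2)*(k - 3)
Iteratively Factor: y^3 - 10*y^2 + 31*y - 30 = (y - 2)*(y^2 - 8*y + 15) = (y - 5)*(y - 2)*(y - 3)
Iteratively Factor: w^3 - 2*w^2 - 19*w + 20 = (w + 4)*(w^2 - 6*w + 5) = (w - 5)*(w + 4)*(w - 1)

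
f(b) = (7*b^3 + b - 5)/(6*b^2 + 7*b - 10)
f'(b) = (-12*b - 7)*(7*b^3 + b - 5)/(6*b^2 + 7*b - 10)^2 + (21*b^2 + 1)/(6*b^2 + 7*b - 10) = (42*b^4 + 98*b^3 - 216*b^2 + 60*b + 25)/(36*b^4 + 84*b^3 - 71*b^2 - 140*b + 100)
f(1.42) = 1.37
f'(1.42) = 0.87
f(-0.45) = 0.51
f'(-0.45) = -0.37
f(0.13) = 0.54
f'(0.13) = 0.36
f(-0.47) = 0.52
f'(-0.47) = -0.41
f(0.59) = 0.79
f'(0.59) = 0.73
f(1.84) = 1.74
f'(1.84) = 0.92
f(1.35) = 1.31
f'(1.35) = 0.86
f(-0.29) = 0.47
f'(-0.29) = -0.10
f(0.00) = 0.50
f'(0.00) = 0.25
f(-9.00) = -12.39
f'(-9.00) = 1.09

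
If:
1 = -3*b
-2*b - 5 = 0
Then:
No Solution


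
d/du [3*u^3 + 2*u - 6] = 9*u^2 + 2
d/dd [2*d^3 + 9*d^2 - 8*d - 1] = 6*d^2 + 18*d - 8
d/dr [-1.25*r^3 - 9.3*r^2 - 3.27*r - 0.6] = -3.75*r^2 - 18.6*r - 3.27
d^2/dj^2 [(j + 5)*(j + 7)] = 2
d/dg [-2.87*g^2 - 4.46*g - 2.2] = -5.74*g - 4.46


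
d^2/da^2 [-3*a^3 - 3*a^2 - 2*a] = -18*a - 6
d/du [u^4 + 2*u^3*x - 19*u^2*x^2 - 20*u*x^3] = 4*u^3 + 6*u^2*x - 38*u*x^2 - 20*x^3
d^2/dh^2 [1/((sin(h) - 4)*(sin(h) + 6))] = (-4*sin(h)^4 - 6*sin(h)^3 - 94*sin(h)^2 - 36*sin(h) + 56)/((sin(h) - 4)^3*(sin(h) + 6)^3)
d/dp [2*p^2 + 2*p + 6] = 4*p + 2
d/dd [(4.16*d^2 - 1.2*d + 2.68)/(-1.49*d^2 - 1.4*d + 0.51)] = (-7.612*d^2 + 12.2296*d + 3.14)/(2.2201*d^4 + 4.172*d^3 + 0.4402*d^2 - 1.428*d + 0.2601)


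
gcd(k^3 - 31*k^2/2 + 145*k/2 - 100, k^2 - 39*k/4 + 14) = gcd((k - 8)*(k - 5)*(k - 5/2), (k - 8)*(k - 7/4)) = k - 8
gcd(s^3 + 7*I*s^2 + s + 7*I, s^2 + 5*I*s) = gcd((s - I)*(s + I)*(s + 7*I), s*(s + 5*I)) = 1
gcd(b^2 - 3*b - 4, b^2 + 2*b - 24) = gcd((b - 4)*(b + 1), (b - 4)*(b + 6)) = b - 4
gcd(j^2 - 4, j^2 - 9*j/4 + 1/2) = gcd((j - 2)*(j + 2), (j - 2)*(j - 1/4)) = j - 2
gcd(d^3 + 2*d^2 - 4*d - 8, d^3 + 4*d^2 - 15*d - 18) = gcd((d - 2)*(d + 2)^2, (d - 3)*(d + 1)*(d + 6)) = 1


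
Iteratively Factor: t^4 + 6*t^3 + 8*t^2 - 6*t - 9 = (t - 1)*(t^3 + 7*t^2 + 15*t + 9) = (t - 1)*(t + 3)*(t^2 + 4*t + 3) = (t - 1)*(t + 3)^2*(t + 1)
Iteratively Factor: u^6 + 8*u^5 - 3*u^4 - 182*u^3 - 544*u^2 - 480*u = (u + 2)*(u^5 + 6*u^4 - 15*u^3 - 152*u^2 - 240*u) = (u + 2)*(u + 4)*(u^4 + 2*u^3 - 23*u^2 - 60*u) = (u + 2)*(u + 3)*(u + 4)*(u^3 - u^2 - 20*u) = (u + 2)*(u + 3)*(u + 4)^2*(u^2 - 5*u) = u*(u + 2)*(u + 3)*(u + 4)^2*(u - 5)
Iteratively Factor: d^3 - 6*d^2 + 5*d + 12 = (d - 4)*(d^2 - 2*d - 3) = (d - 4)*(d + 1)*(d - 3)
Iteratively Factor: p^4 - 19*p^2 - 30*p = (p + 2)*(p^3 - 2*p^2 - 15*p) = p*(p + 2)*(p^2 - 2*p - 15) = p*(p - 5)*(p + 2)*(p + 3)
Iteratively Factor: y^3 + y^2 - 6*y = (y - 2)*(y^2 + 3*y) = (y - 2)*(y + 3)*(y)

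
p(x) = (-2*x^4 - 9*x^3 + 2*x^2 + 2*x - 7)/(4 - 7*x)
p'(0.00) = -2.56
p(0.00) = -1.75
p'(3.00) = 16.78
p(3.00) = 22.82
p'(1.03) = -0.38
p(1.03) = 4.64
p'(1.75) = 7.51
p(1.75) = 7.80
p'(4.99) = 36.29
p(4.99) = 74.54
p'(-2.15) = -1.86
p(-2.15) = 2.34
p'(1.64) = 6.71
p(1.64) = 7.02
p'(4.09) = 26.65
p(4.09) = 46.32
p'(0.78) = -19.98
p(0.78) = 6.32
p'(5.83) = 46.53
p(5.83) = 109.24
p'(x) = (-8*x^3 - 27*x^2 + 4*x + 2)/(4 - 7*x) + 7*(-2*x^4 - 9*x^3 + 2*x^2 + 2*x - 7)/(4 - 7*x)^2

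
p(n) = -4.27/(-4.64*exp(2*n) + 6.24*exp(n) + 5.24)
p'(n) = -4.27*(9.28*exp(2*n) - 6.24*exp(n))/(-4.64*exp(2*n) + 6.24*exp(n) + 5.24)^2 = (26.6448 - 39.6256*exp(n))*exp(n)/(-4.64*exp(2*n) + 6.24*exp(n) + 5.24)^2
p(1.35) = 0.11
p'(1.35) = -0.31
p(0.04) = -0.64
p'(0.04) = -0.34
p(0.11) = -0.66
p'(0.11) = -0.48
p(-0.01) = -0.62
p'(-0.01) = -0.26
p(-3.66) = -0.79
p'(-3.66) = 0.02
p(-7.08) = -0.81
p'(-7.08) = 0.00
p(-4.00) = -0.80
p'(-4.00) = 0.02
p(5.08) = 0.00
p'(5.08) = -0.00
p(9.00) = 0.00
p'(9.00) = 0.00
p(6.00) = 0.00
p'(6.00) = 0.00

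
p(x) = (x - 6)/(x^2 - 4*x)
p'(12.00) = 0.00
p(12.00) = 0.06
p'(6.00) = 0.08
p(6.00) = 0.00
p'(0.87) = -1.93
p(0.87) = 1.88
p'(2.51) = -0.01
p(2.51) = 0.93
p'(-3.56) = -0.11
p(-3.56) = -0.36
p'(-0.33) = -13.75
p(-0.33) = -4.43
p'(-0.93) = -1.71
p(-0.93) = -1.51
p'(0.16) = -58.56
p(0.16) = 9.51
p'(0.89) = -1.84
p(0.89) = 1.85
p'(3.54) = 2.24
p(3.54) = 1.51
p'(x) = (4 - 2*x)*(x - 6)/(x^2 - 4*x)^2 + 1/(x^2 - 4*x) = (-x^2 + 12*x - 24)/(x^2*(x^2 - 8*x + 16))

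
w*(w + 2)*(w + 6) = w^3 + 8*w^2 + 12*w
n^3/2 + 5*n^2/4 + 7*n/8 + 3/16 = (n/2 + 1/4)*(n + 1/2)*(n + 3/2)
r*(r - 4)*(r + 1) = r^3 - 3*r^2 - 4*r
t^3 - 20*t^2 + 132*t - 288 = (t - 8)*(t - 6)^2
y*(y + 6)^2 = y^3 + 12*y^2 + 36*y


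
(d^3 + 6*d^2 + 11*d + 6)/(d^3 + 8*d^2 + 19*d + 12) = (d + 2)/(d + 4)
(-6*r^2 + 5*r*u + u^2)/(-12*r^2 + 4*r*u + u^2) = (r - u)/(2*r - u)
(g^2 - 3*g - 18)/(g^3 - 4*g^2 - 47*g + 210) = (g + 3)/(g^2 + 2*g - 35)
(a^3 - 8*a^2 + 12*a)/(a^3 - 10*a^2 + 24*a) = (a - 2)/(a - 4)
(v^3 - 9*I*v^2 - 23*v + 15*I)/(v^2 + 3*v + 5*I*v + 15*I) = (v^3 - 9*I*v^2 - 23*v + 15*I)/(v^2 + v*(3 + 5*I) + 15*I)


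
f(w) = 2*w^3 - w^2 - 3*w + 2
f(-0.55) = 3.01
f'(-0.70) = 1.34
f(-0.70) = 2.92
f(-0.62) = 3.00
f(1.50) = 2.00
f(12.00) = 3278.00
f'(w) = 6*w^2 - 2*w - 3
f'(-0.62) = 0.55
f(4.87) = 194.68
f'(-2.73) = 47.18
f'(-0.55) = -0.08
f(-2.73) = -37.96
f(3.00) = 38.00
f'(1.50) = 7.50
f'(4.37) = 102.84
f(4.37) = 136.70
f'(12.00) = 837.00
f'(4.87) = 129.56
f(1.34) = 1.00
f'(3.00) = 45.00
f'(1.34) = 5.09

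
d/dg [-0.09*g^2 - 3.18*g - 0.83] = -0.18*g - 3.18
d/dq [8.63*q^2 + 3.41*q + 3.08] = 17.26*q + 3.41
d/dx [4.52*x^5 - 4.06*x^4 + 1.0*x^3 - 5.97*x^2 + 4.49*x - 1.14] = 22.6*x^4 - 16.24*x^3 + 3.0*x^2 - 11.94*x + 4.49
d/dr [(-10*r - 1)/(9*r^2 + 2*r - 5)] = 2*(45*r^2 + 9*r + 26)/(81*r^4 + 36*r^3 - 86*r^2 - 20*r + 25)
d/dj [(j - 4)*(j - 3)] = 2*j - 7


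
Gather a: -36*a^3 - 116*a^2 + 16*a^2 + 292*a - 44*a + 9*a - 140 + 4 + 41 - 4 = -36*a^3 - 100*a^2 + 257*a - 99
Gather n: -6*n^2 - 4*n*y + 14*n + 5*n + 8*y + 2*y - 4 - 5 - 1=-6*n^2 + n*(19 - 4*y) + 10*y - 10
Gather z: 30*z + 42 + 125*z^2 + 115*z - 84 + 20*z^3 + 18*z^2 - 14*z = 20*z^3 + 143*z^2 + 131*z - 42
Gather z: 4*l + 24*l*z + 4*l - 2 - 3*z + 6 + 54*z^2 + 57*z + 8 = 8*l + 54*z^2 + z*(24*l + 54) + 12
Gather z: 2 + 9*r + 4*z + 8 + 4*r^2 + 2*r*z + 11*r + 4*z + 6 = 4*r^2 + 20*r + z*(2*r + 8) + 16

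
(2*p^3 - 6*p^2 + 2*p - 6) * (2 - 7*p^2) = -14*p^5 + 42*p^4 - 10*p^3 + 30*p^2 + 4*p - 12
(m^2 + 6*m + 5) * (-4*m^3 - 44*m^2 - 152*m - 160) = -4*m^5 - 68*m^4 - 436*m^3 - 1292*m^2 - 1720*m - 800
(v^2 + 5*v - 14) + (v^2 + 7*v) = 2*v^2 + 12*v - 14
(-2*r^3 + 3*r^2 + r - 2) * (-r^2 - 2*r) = 2*r^5 + r^4 - 7*r^3 + 4*r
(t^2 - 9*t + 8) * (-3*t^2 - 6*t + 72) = -3*t^4 + 21*t^3 + 102*t^2 - 696*t + 576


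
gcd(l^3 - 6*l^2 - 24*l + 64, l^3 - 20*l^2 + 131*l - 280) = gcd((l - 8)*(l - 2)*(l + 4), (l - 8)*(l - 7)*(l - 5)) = l - 8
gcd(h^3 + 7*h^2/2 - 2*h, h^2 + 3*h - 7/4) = h - 1/2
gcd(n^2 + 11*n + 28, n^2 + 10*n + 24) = n + 4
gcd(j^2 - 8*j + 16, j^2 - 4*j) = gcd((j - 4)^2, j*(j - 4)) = j - 4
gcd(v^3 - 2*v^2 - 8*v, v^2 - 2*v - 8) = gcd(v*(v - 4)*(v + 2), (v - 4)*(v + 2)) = v^2 - 2*v - 8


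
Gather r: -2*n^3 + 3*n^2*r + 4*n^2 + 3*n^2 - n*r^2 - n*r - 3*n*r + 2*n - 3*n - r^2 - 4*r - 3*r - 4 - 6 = -2*n^3 + 7*n^2 - n + r^2*(-n - 1) + r*(3*n^2 - 4*n - 7) - 10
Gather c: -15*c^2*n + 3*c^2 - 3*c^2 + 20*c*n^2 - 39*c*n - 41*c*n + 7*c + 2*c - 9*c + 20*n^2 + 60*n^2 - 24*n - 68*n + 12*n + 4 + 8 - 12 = -15*c^2*n + c*(20*n^2 - 80*n) + 80*n^2 - 80*n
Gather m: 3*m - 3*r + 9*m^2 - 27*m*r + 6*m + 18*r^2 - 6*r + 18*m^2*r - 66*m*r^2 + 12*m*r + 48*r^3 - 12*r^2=m^2*(18*r + 9) + m*(-66*r^2 - 15*r + 9) + 48*r^3 + 6*r^2 - 9*r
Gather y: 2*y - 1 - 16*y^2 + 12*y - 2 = -16*y^2 + 14*y - 3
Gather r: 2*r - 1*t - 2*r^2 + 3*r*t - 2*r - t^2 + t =-2*r^2 + 3*r*t - t^2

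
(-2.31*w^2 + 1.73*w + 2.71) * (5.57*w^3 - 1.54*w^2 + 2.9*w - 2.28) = -12.8667*w^5 + 13.1935*w^4 + 5.7315*w^3 + 6.1104*w^2 + 3.9146*w - 6.1788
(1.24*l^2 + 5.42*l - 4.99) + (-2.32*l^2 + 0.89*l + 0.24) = -1.08*l^2 + 6.31*l - 4.75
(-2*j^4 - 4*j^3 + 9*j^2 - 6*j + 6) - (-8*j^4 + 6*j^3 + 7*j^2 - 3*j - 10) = 6*j^4 - 10*j^3 + 2*j^2 - 3*j + 16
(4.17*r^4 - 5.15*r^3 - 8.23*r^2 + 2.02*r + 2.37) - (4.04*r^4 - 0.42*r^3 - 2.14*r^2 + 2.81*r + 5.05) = 0.13*r^4 - 4.73*r^3 - 6.09*r^2 - 0.79*r - 2.68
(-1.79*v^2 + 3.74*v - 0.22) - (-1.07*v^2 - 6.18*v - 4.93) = -0.72*v^2 + 9.92*v + 4.71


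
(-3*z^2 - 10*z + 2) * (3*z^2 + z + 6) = -9*z^4 - 33*z^3 - 22*z^2 - 58*z + 12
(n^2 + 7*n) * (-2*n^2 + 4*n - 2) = -2*n^4 - 10*n^3 + 26*n^2 - 14*n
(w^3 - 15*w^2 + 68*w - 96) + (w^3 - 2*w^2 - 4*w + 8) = 2*w^3 - 17*w^2 + 64*w - 88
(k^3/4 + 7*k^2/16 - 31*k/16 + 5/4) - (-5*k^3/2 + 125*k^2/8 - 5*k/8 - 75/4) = 11*k^3/4 - 243*k^2/16 - 21*k/16 + 20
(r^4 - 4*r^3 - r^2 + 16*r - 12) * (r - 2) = r^5 - 6*r^4 + 7*r^3 + 18*r^2 - 44*r + 24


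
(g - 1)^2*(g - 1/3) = g^3 - 7*g^2/3 + 5*g/3 - 1/3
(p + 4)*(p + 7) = p^2 + 11*p + 28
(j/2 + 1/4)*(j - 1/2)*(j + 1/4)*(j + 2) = j^4/2 + 9*j^3/8 + j^2/8 - 9*j/32 - 1/16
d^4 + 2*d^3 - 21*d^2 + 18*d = d*(d - 3)*(d - 1)*(d + 6)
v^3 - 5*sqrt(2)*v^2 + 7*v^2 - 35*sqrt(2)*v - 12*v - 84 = (v + 7)*(v - 6*sqrt(2))*(v + sqrt(2))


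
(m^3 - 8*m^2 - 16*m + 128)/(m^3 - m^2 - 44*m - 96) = (m - 4)/(m + 3)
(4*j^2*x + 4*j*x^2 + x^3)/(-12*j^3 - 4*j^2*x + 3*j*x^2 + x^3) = x*(2*j + x)/(-6*j^2 + j*x + x^2)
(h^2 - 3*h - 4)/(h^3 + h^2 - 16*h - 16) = 1/(h + 4)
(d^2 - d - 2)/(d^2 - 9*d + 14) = (d + 1)/(d - 7)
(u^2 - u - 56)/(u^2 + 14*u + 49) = (u - 8)/(u + 7)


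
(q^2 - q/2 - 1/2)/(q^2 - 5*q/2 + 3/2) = (2*q + 1)/(2*q - 3)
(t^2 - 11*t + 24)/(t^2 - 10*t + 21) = (t - 8)/(t - 7)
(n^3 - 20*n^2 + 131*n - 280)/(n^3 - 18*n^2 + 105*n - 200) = (n - 7)/(n - 5)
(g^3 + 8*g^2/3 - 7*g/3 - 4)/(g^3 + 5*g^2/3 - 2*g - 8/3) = (g + 3)/(g + 2)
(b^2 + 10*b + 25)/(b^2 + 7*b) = (b^2 + 10*b + 25)/(b*(b + 7))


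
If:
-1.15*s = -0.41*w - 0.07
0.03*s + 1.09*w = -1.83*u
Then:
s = 0.356521739130435*w + 0.0608695652173913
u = -0.601473033974816*w - 0.000997861724875267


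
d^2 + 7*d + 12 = (d + 3)*(d + 4)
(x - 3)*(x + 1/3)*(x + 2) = x^3 - 2*x^2/3 - 19*x/3 - 2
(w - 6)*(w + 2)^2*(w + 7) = w^4 + 5*w^3 - 34*w^2 - 164*w - 168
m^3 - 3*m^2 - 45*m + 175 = (m - 5)^2*(m + 7)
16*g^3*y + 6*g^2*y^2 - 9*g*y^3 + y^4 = y*(-8*g + y)*(-2*g + y)*(g + y)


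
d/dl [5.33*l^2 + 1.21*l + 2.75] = 10.66*l + 1.21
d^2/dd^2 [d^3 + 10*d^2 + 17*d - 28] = 6*d + 20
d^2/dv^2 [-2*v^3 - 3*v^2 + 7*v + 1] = -12*v - 6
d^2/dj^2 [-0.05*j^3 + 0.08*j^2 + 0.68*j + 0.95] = 0.16 - 0.3*j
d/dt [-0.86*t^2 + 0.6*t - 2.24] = 0.6 - 1.72*t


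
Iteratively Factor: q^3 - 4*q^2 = (q)*(q^2 - 4*q) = q^2*(q - 4)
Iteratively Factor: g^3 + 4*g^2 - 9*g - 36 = (g + 3)*(g^2 + g - 12) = (g - 3)*(g + 3)*(g + 4)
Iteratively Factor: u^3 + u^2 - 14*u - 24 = (u + 2)*(u^2 - u - 12) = (u + 2)*(u + 3)*(u - 4)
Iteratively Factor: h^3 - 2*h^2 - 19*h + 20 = (h - 5)*(h^2 + 3*h - 4) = (h - 5)*(h + 4)*(h - 1)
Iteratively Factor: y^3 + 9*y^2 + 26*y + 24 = (y + 3)*(y^2 + 6*y + 8) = (y + 3)*(y + 4)*(y + 2)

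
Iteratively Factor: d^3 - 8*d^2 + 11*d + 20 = (d - 5)*(d^2 - 3*d - 4) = (d - 5)*(d - 4)*(d + 1)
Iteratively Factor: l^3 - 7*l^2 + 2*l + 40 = (l + 2)*(l^2 - 9*l + 20) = (l - 5)*(l + 2)*(l - 4)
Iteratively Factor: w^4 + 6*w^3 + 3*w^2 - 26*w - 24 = (w + 1)*(w^3 + 5*w^2 - 2*w - 24) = (w + 1)*(w + 3)*(w^2 + 2*w - 8) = (w + 1)*(w + 3)*(w + 4)*(w - 2)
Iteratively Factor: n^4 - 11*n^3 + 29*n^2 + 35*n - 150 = (n - 3)*(n^3 - 8*n^2 + 5*n + 50) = (n - 3)*(n + 2)*(n^2 - 10*n + 25) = (n - 5)*(n - 3)*(n + 2)*(n - 5)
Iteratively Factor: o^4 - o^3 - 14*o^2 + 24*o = (o)*(o^3 - o^2 - 14*o + 24) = o*(o + 4)*(o^2 - 5*o + 6) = o*(o - 2)*(o + 4)*(o - 3)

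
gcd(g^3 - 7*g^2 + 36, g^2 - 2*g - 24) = g - 6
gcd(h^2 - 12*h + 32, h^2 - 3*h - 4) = h - 4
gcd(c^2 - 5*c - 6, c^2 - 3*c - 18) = c - 6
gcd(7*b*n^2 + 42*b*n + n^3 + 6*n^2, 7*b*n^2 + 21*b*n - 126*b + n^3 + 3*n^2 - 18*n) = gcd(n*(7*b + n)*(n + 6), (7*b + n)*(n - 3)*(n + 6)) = 7*b*n + 42*b + n^2 + 6*n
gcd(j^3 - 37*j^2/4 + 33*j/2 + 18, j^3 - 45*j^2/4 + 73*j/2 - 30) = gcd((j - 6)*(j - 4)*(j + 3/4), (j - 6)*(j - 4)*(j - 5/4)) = j^2 - 10*j + 24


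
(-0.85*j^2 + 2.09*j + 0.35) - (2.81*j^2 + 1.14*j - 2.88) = -3.66*j^2 + 0.95*j + 3.23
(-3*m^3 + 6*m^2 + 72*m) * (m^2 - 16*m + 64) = -3*m^5 + 54*m^4 - 216*m^3 - 768*m^2 + 4608*m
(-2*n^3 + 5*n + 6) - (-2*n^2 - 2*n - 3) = -2*n^3 + 2*n^2 + 7*n + 9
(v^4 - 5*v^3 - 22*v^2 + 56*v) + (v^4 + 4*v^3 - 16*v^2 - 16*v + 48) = 2*v^4 - v^3 - 38*v^2 + 40*v + 48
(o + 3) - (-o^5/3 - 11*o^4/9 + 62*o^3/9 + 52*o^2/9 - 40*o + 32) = o^5/3 + 11*o^4/9 - 62*o^3/9 - 52*o^2/9 + 41*o - 29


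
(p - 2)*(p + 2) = p^2 - 4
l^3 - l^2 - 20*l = l*(l - 5)*(l + 4)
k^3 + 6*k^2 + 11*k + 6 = (k + 1)*(k + 2)*(k + 3)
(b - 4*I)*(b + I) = b^2 - 3*I*b + 4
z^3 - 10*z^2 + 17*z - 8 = (z - 8)*(z - 1)^2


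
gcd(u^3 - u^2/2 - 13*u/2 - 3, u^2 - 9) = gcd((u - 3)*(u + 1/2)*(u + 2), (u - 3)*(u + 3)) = u - 3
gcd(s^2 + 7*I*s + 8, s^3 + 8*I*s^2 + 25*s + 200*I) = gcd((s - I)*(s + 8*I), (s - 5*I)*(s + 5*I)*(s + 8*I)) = s + 8*I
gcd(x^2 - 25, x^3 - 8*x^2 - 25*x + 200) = x^2 - 25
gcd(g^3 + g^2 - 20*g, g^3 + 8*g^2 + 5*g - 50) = g + 5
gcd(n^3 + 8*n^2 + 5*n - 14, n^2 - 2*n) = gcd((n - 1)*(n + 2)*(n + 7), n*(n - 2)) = 1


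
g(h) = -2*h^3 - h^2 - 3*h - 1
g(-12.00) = 3347.00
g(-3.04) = 55.07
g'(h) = -6*h^2 - 2*h - 3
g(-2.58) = 34.43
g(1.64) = -17.43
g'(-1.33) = -10.95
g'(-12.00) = -843.00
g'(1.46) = -18.71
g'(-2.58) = -37.78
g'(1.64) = -22.42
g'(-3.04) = -52.37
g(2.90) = -66.89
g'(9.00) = -507.00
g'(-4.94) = -139.54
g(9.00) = -1567.00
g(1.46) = -13.74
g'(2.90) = -59.26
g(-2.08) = 18.91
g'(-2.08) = -24.80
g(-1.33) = 5.93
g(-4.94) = 230.52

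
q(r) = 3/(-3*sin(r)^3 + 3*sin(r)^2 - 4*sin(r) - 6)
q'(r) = 3*(9*sin(r)^2*cos(r) - 6*sin(r)*cos(r) + 4*cos(r))/(-3*sin(r)^3 + 3*sin(r)^2 - 4*sin(r) - 6)^2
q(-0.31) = -0.68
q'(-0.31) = 0.98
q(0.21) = -0.45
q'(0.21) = 0.20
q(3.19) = -0.52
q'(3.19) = -0.38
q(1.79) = -0.31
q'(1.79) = -0.05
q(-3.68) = -0.39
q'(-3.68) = -0.14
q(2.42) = -0.37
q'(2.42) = -0.13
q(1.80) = -0.31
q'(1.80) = -0.05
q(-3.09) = -0.52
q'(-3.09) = -0.39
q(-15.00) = -2.30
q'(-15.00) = -15.66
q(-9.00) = -0.83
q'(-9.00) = -1.66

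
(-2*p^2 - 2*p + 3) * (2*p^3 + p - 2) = -4*p^5 - 4*p^4 + 4*p^3 + 2*p^2 + 7*p - 6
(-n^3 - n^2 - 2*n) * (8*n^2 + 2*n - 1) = -8*n^5 - 10*n^4 - 17*n^3 - 3*n^2 + 2*n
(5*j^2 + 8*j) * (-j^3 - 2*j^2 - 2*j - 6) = -5*j^5 - 18*j^4 - 26*j^3 - 46*j^2 - 48*j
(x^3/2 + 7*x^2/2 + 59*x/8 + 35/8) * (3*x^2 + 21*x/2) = 3*x^5/2 + 63*x^4/4 + 471*x^3/8 + 1449*x^2/16 + 735*x/16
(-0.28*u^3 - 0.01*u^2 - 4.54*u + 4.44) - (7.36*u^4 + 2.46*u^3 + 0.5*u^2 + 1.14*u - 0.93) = -7.36*u^4 - 2.74*u^3 - 0.51*u^2 - 5.68*u + 5.37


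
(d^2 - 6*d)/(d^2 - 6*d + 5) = d*(d - 6)/(d^2 - 6*d + 5)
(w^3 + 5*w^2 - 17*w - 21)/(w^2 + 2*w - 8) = (w^3 + 5*w^2 - 17*w - 21)/(w^2 + 2*w - 8)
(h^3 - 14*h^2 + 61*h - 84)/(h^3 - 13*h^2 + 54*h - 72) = (h - 7)/(h - 6)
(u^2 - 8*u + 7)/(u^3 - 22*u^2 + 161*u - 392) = (u - 1)/(u^2 - 15*u + 56)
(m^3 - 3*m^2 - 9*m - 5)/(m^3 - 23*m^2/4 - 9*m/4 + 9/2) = 4*(m^2 - 4*m - 5)/(4*m^2 - 27*m + 18)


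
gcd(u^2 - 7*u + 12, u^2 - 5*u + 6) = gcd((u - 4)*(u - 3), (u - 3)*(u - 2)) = u - 3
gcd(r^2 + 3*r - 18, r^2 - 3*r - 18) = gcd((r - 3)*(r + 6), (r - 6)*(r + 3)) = 1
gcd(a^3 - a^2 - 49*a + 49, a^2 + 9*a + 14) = a + 7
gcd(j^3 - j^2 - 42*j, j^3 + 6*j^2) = j^2 + 6*j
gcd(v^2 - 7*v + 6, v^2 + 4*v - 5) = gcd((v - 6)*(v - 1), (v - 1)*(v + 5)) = v - 1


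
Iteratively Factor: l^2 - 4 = (l - 2)*(l + 2)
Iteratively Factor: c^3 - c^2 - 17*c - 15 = (c - 5)*(c^2 + 4*c + 3) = (c - 5)*(c + 1)*(c + 3)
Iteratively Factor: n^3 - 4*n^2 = (n)*(n^2 - 4*n) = n*(n - 4)*(n)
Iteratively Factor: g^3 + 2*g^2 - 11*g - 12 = (g + 1)*(g^2 + g - 12) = (g + 1)*(g + 4)*(g - 3)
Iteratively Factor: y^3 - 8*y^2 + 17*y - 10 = (y - 2)*(y^2 - 6*y + 5) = (y - 5)*(y - 2)*(y - 1)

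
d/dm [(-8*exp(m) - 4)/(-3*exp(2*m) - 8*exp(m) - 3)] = 8*(-(2*exp(m) + 1)*(3*exp(m) + 4) + 3*exp(2*m) + 8*exp(m) + 3)*exp(m)/(3*exp(2*m) + 8*exp(m) + 3)^2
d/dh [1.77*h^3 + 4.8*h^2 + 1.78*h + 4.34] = 5.31*h^2 + 9.6*h + 1.78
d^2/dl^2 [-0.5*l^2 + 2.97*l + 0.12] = -1.00000000000000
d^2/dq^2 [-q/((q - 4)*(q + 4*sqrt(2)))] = 2*(-q*(q - 4)^2 - q*(q - 4)*(q + 4*sqrt(2)) - q*(q + 4*sqrt(2))^2 + (q - 4)^2*(q + 4*sqrt(2)) + (q - 4)*(q + 4*sqrt(2))^2)/((q - 4)^3*(q + 4*sqrt(2))^3)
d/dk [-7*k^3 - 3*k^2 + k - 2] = -21*k^2 - 6*k + 1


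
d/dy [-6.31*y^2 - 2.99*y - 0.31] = -12.62*y - 2.99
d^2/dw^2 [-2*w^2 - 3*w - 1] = -4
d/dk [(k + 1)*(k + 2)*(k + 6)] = 3*k^2 + 18*k + 20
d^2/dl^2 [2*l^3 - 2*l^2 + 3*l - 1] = 12*l - 4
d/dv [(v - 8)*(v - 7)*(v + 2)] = 3*v^2 - 26*v + 26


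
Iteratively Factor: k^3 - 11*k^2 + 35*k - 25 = (k - 1)*(k^2 - 10*k + 25) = (k - 5)*(k - 1)*(k - 5)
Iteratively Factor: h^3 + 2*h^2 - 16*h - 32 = (h - 4)*(h^2 + 6*h + 8) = (h - 4)*(h + 4)*(h + 2)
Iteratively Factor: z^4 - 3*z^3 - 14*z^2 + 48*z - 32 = (z - 4)*(z^3 + z^2 - 10*z + 8) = (z - 4)*(z - 2)*(z^2 + 3*z - 4) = (z - 4)*(z - 2)*(z - 1)*(z + 4)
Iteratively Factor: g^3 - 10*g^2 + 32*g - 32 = (g - 4)*(g^2 - 6*g + 8) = (g - 4)^2*(g - 2)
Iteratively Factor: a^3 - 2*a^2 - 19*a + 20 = (a - 5)*(a^2 + 3*a - 4) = (a - 5)*(a - 1)*(a + 4)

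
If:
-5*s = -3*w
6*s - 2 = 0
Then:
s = 1/3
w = 5/9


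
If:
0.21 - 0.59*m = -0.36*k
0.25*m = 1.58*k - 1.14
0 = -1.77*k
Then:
No Solution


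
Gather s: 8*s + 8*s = 16*s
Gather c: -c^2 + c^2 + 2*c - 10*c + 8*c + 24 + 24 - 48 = 0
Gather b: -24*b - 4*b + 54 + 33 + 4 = 91 - 28*b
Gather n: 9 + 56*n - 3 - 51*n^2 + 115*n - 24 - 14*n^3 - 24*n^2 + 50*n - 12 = -14*n^3 - 75*n^2 + 221*n - 30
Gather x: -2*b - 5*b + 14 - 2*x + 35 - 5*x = -7*b - 7*x + 49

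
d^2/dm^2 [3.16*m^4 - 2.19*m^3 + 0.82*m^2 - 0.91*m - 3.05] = 37.92*m^2 - 13.14*m + 1.64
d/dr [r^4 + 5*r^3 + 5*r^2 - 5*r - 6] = 4*r^3 + 15*r^2 + 10*r - 5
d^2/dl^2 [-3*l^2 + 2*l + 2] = -6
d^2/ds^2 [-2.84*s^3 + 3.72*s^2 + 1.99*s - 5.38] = 7.44 - 17.04*s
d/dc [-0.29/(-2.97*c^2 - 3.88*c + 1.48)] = (-1.7226*c - 1.1252)/(2.97*c^2 + 3.88*c - 1.48)^2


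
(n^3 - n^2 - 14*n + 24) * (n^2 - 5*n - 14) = n^5 - 6*n^4 - 23*n^3 + 108*n^2 + 76*n - 336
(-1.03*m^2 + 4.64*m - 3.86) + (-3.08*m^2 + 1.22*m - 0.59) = -4.11*m^2 + 5.86*m - 4.45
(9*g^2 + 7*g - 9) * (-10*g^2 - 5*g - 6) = -90*g^4 - 115*g^3 + g^2 + 3*g + 54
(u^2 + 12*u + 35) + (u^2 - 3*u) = 2*u^2 + 9*u + 35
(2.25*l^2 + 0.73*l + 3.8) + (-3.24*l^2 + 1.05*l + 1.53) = -0.99*l^2 + 1.78*l + 5.33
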